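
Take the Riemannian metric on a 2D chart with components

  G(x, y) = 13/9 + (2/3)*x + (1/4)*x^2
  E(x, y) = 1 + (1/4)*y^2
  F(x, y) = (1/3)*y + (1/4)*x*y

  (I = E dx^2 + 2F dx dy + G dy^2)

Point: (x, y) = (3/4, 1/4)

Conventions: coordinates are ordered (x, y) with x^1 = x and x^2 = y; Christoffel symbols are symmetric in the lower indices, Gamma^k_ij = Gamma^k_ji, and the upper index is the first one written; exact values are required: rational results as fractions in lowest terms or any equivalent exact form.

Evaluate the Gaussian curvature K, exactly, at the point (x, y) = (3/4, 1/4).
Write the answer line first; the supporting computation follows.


Answer: K = -20736/366025

E = 65/64, F = 25/192, G = 1201/576, EG - F^2 = 605/288 at the point
E_x = 0, E_y = 1/8, F_x = 1/16, F_y = 25/48, G_x = 25/24, G_y = 0
E_yy = 1/2, F_xy = 1/4, G_xx = 1/2
Evaluate Brioschi's two determinant matrices M1, M2 and divide by (EG - F^2)^2.
M1 = [[-E_yy/2 + F_xy - G_xx/2, E_x/2, F_x - E_y/2], [F_y - G_x/2, E, F], [G_y/2, F, G]] = [[-1/4, 0, 0], [0, 65/64, 25/192], [0, 25/192, 1201/576]]; det M1 = -605/1152
M2 = [[0, E_y/2, G_x/2], [E_y/2, E, F], [G_x/2, F, G]] = [[0, 1/16, 25/48], [1/16, 65/64, 25/192], [25/48, 25/192, 1201/576]]; det M2 = -317/1152
det M1 - det M2 = -1/4; K = -1/4 / (605/288)^2 = -20736/366025


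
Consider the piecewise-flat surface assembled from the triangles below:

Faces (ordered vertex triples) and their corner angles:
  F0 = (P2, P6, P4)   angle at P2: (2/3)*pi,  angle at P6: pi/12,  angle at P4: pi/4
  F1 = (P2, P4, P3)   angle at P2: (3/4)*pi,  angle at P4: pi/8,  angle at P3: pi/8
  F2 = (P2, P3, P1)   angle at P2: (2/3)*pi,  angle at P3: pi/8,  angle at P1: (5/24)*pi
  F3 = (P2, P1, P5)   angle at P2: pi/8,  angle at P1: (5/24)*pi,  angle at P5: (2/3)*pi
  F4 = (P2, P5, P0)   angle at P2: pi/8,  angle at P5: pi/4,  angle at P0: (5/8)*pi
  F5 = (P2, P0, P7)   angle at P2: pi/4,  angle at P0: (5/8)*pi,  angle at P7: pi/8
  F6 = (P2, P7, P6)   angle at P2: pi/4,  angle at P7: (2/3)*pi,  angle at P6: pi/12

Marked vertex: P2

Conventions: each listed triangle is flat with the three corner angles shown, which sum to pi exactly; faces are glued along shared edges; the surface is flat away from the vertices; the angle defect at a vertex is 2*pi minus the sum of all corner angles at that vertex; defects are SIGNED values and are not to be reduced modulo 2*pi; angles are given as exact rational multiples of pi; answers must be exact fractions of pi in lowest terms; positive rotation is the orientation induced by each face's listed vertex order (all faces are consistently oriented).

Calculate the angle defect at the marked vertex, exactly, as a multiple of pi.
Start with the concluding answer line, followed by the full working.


Answer: defect(P2) = (-5/6)*pi

Sum of corner angles at P2: (17/6)*pi
defect = 2*pi - (17/6)*pi


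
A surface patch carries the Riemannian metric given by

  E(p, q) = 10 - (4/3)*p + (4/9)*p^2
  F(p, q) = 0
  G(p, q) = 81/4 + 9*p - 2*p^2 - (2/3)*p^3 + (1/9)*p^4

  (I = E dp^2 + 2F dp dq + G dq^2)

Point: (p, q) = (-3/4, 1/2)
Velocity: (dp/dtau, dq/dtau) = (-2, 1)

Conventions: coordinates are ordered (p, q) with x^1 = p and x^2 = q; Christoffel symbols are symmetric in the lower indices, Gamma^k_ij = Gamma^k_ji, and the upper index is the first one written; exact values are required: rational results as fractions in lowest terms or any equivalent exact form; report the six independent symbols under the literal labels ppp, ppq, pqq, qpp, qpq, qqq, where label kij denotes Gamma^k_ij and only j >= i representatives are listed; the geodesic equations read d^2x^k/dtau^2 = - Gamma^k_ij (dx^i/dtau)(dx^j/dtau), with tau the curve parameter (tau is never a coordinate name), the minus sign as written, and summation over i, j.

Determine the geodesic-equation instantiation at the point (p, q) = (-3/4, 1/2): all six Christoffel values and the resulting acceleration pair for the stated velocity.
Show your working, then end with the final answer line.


E = 45/4, F = 0, G = 3249/256 at the point
E_p = -2, E_q = 0, F_p = 0, F_q = 0, G_p = 171/16, G_q = 0
EG - F^2 = 146205/1024;  g^inv = (1024/146205) * [[3249/256, 0], [0, 45/4]]
first-kind symbols [ij,l] = (1/2)(d_i g_jl + d_j g_il - d_l g_ij): [pp,p] = E_p/2 = -1, [pp,q] = F_p - E_q/2 = 0, [pq,p] = E_q/2 = 0, [pq,q] = G_p/2 = 171/32, [qq,p] = F_q - G_p/2 = -171/32, [qq,q] = G_q/2 = 0
Gamma^p_ij = (G*[ij,p] - F*[ij,q])/(EG - F^2), Gamma^q_ij = (E*[ij,q] - F*[ij,p])/(EG - F^2)
Gamma_ppp = -4/45, Gamma_ppq = 0, Gamma_pqq = -19/40, Gamma_qpp = 0, Gamma_qpq = 8/19, Gamma_qqq = 0
d^2p/dtau^2 = -(Gamma_ppp*(-2)^2 + 2*Gamma_ppq*(-2)*(1) + Gamma_pqq*(1)^2) = 299/360
d^2q/dtau^2 = -(Gamma_qpp*(-2)^2 + 2*Gamma_qpq*(-2)*(1) + Gamma_qqq*(1)^2) = 32/19

Answer: Gamma_ppp = -4/45, Gamma_ppq = 0, Gamma_pqq = -19/40, Gamma_qpp = 0, Gamma_qpq = 8/19, Gamma_qqq = 0; accelerations (d^2p/dtau^2, d^2q/dtau^2) = (299/360, 32/19)


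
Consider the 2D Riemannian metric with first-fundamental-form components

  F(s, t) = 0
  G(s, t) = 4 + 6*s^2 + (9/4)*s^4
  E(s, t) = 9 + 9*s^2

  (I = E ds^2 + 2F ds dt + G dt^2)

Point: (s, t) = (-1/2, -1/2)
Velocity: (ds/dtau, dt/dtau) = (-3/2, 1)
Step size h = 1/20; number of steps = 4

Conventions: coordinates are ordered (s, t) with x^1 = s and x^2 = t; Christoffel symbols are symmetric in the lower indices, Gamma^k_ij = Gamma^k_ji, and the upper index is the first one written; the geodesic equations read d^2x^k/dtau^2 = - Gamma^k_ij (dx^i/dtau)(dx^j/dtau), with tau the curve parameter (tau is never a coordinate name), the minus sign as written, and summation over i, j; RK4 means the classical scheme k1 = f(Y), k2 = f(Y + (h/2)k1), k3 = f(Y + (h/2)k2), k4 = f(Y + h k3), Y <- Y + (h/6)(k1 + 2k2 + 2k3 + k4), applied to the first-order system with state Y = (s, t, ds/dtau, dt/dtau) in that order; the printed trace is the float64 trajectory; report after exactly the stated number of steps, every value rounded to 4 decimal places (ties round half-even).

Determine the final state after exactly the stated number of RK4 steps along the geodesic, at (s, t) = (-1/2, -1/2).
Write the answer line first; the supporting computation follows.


Answer: s = -0.7871, t = -0.3358, ds/dtau = -1.3672, dt/dtau = 0.6573

f(Y) = (ds/dtau, dt/dtau, -Gamma^s_ij Y'^i Y'^j, -Gamma^t_ij Y'^i Y'^j) with the Gammas evaluated at the stage position; h = 0.050000; intermediate values shown to 6 dp
step 0: s = -0.5000, t = -0.5000, ds/dtau = -1.5000, dt/dtau = 1.0000
step 1:
  k1: at (s, t) = (-0.500000, -0.500000), (ds/dtau, dt/dtau) = (-1.500000, 1.000000); Gamma_sss = -0.400000, Gamma_sst = 0.000000, Gamma_stt = 0.316667, Gamma_tss = 0.000000, Gamma_tst = -0.631579, Gamma_ttt = 0.000000; k1 = (-1.500000, 1.000000, 0.583333, -1.894737)
  k2: at (s, t) = (-0.537500, -0.475000), (ds/dtau, dt/dtau) = (-1.485417, 0.952632); Gamma_sss = -0.417020, Gamma_sst = 0.000000, Gamma_stt = 0.338253, Gamma_tss = 0.000000, Gamma_tst = -0.662664, Gamma_ttt = 0.000000; k2 = (-1.485417, 0.952632, 0.613172, -1.875412)
  k3: at (s, t) = (-0.537135, -0.476184), (ds/dtau, dt/dtau) = (-1.484671, 0.953115); Gamma_sss = -0.416864, Gamma_sst = 0.000000, Gamma_stt = 0.338045, Gamma_tss = 0.000000, Gamma_tst = -0.662375, Gamma_ttt = 0.000000; k3 = (-1.484671, 0.953115, 0.611782, -1.874602)
  k4: at (s, t) = (-0.574234, -0.452344), (ds/dtau, dt/dtau) = (-1.469411, 0.906270); Gamma_sss = -0.431838, Gamma_sst = 0.000000, Gamma_stt = 0.359090, Gamma_tss = 0.000000, Gamma_tst = -0.690567, Gamma_ttt = 0.000000; k4 = (-1.469411, 0.906270, 0.637481, -1.839234)
  Y <- Y + (h/6)(k1 + 2k2 + 2k3 + k4): s = -0.5742, t = -0.4524, ds/dtau = -1.4694, dt/dtau = 0.9064
step 2:
  k1: at (s, t) = (-0.574247, -0.452352), (ds/dtau, dt/dtau) = (-1.469411, 0.906383); Gamma_sss = -0.431843, Gamma_sst = 0.000000, Gamma_stt = 0.359097, Gamma_tss = 0.000000, Gamma_tst = -0.690577, Gamma_ttt = 0.000000; k1 = (-1.469411, 0.906383, 0.637411, -1.839489)
  k2: at (s, t) = (-0.610982, -0.429692), (ds/dtau, dt/dtau) = (-1.453475, 0.860396); Gamma_sss = -0.444901, Gamma_sst = 0.000000, Gamma_stt = 0.379641, Gamma_tss = 0.000000, Gamma_tst = -0.716009, Gamma_ttt = 0.000000; k2 = (-1.453475, 0.860396, 0.658852, -1.790831)
  k3: at (s, t) = (-0.610583, -0.430842), (ds/dtau, dt/dtau) = (-1.452939, 0.861613); Gamma_sss = -0.444768, Gamma_sst = 0.000000, Gamma_stt = 0.379420, Gamma_tss = 0.000000, Gamma_tst = -0.715746, Gamma_ttt = 0.000000; k3 = (-1.452939, 0.861613, 0.657248, -1.792043)
  k4: at (s, t) = (-0.646894, -0.409271), (ds/dtau, dt/dtau) = (-1.436548, 0.816781); Gamma_sss = -0.456050, Gamma_sst = 0.000000, Gamma_stt = 0.399455, Gamma_tss = 0.000000, Gamma_tst = -0.738545, Gamma_ttt = 0.000000; k4 = (-1.436548, 0.816781, 0.674648, -1.733138)
  Y <- Y + (h/6)(k1 + 2k2 + 2k3 + k4): s = -0.6469, t = -0.4093, ds/dtau = -1.4365, dt/dtau = 0.8169
step 3:
  k1: at (s, t) = (-0.646903, -0.409292), (ds/dtau, dt/dtau) = (-1.436542, 0.816897); Gamma_sss = -0.456053, Gamma_sst = 0.000000, Gamma_stt = 0.399460, Gamma_tss = 0.000000, Gamma_tst = -0.738551, Gamma_ttt = 0.000000; k1 = (-1.436542, 0.816897, 0.674566, -1.733389)
  k2: at (s, t) = (-0.682817, -0.388870), (ds/dtau, dt/dtau) = (-1.419678, 0.773562); Gamma_sss = -0.465693, Gamma_sst = 0.000000, Gamma_stt = 0.419024, Gamma_tss = 0.000000, Gamma_tst = -0.758866, Gamma_ttt = 0.000000; k2 = (-1.419678, 0.773562, 0.687853, -1.666786)
  k3: at (s, t) = (-0.682395, -0.389953), (ds/dtau, dt/dtau) = (-1.419345, 0.775227); Gamma_sss = -0.465588, Gamma_sst = 0.000000, Gamma_stt = 0.418796, Gamma_tss = 0.000000, Gamma_tst = -0.758640, Gamma_ttt = 0.000000; k3 = (-1.419345, 0.775227, 0.686260, -1.669486)
  k4: at (s, t) = (-0.717870, -0.370531), (ds/dtau, dt/dtau) = (-1.402229, 0.733423); Gamma_sss = -0.473736, Gamma_sst = 0.000000, Gamma_stt = 0.437891, Gamma_tss = 0.000000, Gamma_tst = -0.776634, Gamma_ttt = 0.000000; k4 = (-1.402229, 0.733423, 0.695936, -1.597422)
  Y <- Y + (h/6)(k1 + 2k2 + 2k3 + k4): s = -0.7179, t = -0.3706, ds/dtau = -1.4022, dt/dtau = 0.7335
step 4:
  k1: at (s, t) = (-0.717877, -0.370560), (ds/dtau, dt/dtau) = (-1.402219, 0.733536); Gamma_sss = -0.473737, Gamma_sst = 0.000000, Gamma_stt = 0.437895, Gamma_tss = 0.000000, Gamma_tst = -0.776637, Gamma_ttt = 0.000000; k1 = (-1.402219, 0.733536, 0.695851, -1.597663)
  k2: at (s, t) = (-0.752932, -0.352221), (ds/dtau, dt/dtau) = (-1.384823, 0.693594); Gamma_sss = -0.480521, Gamma_sst = 0.000000, Gamma_stt = 0.456553, Gamma_tss = 0.000000, Gamma_tst = -0.792460, Gamma_ttt = 0.000000; k2 = (-1.384823, 0.693594, 0.701877, -1.522323)
  k3: at (s, t) = (-0.752497, -0.353220), (ds/dtau, dt/dtau) = (-1.384672, 0.695478); Gamma_sss = -0.480445, Gamma_sst = 0.000000, Gamma_stt = 0.456323, Gamma_tss = 0.000000, Gamma_tst = -0.792275, Gamma_ttt = 0.000000; k3 = (-1.384672, 0.695478, 0.700446, -1.525935)
  k4: at (s, t) = (-0.787110, -0.335786), (ds/dtau, dt/dtau) = (-1.367197, 0.657239); Gamma_sss = -0.486008, Gamma_sst = 0.000000, Gamma_stt = 0.474556, Gamma_tss = 0.000000, Gamma_tst = -0.806104, Gamma_ttt = 0.000000; k4 = (-1.367197, 0.657239, 0.703468, -1.448689)
  Y <- Y + (h/6)(k1 + 2k2 + 2k3 + k4): s = -0.7871, t = -0.3358, ds/dtau = -1.3672, dt/dtau = 0.6573


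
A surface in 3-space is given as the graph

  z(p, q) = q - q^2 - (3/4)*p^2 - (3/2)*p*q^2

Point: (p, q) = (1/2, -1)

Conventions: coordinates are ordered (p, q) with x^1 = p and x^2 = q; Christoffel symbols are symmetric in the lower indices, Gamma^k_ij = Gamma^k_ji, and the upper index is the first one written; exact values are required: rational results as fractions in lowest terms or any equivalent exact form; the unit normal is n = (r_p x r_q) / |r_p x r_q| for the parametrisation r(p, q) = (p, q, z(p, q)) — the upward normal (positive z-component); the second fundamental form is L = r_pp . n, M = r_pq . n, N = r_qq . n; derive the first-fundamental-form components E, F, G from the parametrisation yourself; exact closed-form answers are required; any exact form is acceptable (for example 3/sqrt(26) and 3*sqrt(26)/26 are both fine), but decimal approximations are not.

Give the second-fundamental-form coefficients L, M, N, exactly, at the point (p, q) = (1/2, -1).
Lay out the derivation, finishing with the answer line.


z_p = -9/4, z_q = 9/2, z_pp = -3/2, z_pq = 3, z_qq = -7/2
E = 97/16, F = -81/8, G = 85/4; answer radicand W^2 = 421/16
unnormalised second-form numerators: l = -3/2, m = 3, n = -7/2; L = l/sqrt(421/16), and similarly M = m/sqrt(W^2), N = n/sqrt(W^2)

Answer: L = -6*sqrt(421)/421, M = 12*sqrt(421)/421, N = -14*sqrt(421)/421


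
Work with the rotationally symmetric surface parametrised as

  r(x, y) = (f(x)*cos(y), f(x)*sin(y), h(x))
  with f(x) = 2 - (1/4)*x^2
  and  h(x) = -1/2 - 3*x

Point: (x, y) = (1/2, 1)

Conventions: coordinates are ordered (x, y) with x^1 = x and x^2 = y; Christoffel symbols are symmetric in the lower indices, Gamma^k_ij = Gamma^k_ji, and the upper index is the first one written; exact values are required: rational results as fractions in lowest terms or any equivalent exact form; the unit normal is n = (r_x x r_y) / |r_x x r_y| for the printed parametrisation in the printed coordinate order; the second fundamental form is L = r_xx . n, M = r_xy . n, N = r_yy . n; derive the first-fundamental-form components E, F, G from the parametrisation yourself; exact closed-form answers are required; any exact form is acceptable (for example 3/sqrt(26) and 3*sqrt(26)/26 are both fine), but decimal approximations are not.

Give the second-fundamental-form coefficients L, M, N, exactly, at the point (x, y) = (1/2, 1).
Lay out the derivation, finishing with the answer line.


f = 31/16, f' = -1/4, f'' = -1/2, h' = -3, h'' = 0
E = 145/16, F = 0, G = 961/256; answer radicand W^2 = 145/16
unnormalised second-form numerators: l = -3/2, m = 0, n = -93/16; L = l/sqrt(145/16), and similarly M = m/sqrt(W^2), N = n/sqrt(W^2)

Answer: L = -6*sqrt(145)/145, M = 0, N = -93*sqrt(145)/580


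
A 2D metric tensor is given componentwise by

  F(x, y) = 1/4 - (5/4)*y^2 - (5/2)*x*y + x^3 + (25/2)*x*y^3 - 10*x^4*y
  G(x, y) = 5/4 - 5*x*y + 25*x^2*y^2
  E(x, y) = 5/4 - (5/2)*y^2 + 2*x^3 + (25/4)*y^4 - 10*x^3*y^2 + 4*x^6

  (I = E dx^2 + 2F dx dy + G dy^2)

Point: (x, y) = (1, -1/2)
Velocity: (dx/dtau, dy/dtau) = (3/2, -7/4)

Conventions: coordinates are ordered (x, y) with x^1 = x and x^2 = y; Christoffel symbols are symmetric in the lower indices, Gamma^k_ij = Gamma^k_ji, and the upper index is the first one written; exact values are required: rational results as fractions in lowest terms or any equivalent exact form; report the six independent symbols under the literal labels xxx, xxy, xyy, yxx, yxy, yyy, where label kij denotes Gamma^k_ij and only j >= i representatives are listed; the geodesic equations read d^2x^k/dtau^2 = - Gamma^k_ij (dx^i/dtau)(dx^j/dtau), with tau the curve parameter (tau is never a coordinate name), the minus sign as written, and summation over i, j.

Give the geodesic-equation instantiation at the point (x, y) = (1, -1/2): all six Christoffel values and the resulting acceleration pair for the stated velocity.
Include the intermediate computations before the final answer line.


E = 289/64, F = 45/8, G = 10 at the point
E_x = 45/2, E_y = 75/8, F_x = 363/16, F_y = -15/8, G_x = 15, G_y = -30
EG - F^2 = 865/64;  g^inv = (64/865) * [[10, -45/8], [-45/8, 289/64]]
first-kind symbols [ij,l] = (1/2)(d_i g_jl + d_j g_il - d_l g_ij): [xx,x] = E_x/2 = 45/4, [xx,y] = F_x - E_y/2 = 18, [xy,x] = E_y/2 = 75/16, [xy,y] = G_x/2 = 15/2, [yy,x] = F_y - G_x/2 = -75/8, [yy,y] = G_y/2 = -15
Gamma^x_ij = (G*[ij,x] - F*[ij,y])/(EG - F^2), Gamma^y_ij = (E*[ij,y] - F*[ij,x])/(EG - F^2)
Gamma_xxx = 144/173, Gamma_xxy = 60/173, Gamma_xyy = -120/173, Gamma_yxx = 1152/865, Gamma_yxy = 96/173, Gamma_yyy = -192/173
d^2x/dtau^2 = -(Gamma_xxx*(3/2)^2 + 2*Gamma_xxy*(3/2)*(-7/4) + Gamma_xyy*(-7/4)^2) = 717/346
d^2y/dtau^2 = -(Gamma_yxx*(3/2)^2 + 2*Gamma_yxy*(3/2)*(-7/4) + Gamma_yyy*(-7/4)^2) = 2868/865

Answer: Gamma_xxx = 144/173, Gamma_xxy = 60/173, Gamma_xyy = -120/173, Gamma_yxx = 1152/865, Gamma_yxy = 96/173, Gamma_yyy = -192/173; accelerations (d^2x/dtau^2, d^2y/dtau^2) = (717/346, 2868/865)


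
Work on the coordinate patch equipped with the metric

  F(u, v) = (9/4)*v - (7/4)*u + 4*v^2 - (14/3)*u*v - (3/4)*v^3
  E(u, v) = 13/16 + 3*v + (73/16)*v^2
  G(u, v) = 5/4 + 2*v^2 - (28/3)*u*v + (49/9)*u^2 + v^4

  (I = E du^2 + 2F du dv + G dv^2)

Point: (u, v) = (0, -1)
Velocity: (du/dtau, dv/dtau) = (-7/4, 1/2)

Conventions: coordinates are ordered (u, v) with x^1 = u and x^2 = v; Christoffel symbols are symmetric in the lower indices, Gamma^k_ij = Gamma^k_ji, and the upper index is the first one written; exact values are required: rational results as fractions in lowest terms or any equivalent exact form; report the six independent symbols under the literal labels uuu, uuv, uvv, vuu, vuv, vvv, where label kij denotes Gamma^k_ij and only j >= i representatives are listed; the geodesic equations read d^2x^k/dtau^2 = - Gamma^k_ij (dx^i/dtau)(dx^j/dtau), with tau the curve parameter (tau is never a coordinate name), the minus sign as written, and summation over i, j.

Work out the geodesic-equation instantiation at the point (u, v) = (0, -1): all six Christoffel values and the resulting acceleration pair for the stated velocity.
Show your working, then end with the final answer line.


E = 19/8, F = 5/2, G = 17/4 at the point
E_u = 0, E_v = -49/8, F_u = 35/12, F_v = -8, G_u = 28/3, G_v = -8
EG - F^2 = 123/32;  g^inv = (32/123) * [[17/4, -5/2], [-5/2, 19/8]]
first-kind symbols [ij,l] = (1/2)(d_i g_jl + d_j g_il - d_l g_ij): [uu,u] = E_u/2 = 0, [uu,v] = F_u - E_v/2 = 287/48, [uv,u] = E_v/2 = -49/16, [uv,v] = G_u/2 = 14/3, [vv,u] = F_v - G_u/2 = -38/3, [vv,v] = G_v/2 = -4
Gamma^u_ij = (G*[ij,u] - F*[ij,v])/(EG - F^2), Gamma^v_ij = (E*[ij,v] - F*[ij,u])/(EG - F^2)
Gamma_uuu = -35/9, Gamma_uuv = -4739/738, Gamma_uvv = -4208/369, Gamma_vuu = 133/36, Gamma_vuv = 1799/369, Gamma_vvv = 2128/369
d^2u/dtau^2 = -(Gamma_uuu*(-7/4)^2 + 2*Gamma_uuv*(-7/4)*(1/2) + Gamma_uvv*(1/2)^2) = 20801/5904
d^2v/dtau^2 = -(Gamma_vuu*(-7/4)^2 + 2*Gamma_vuv*(-7/4)*(1/2) + Gamma_vvv*(1/2)^2) = -99757/23616

Answer: Gamma_uuu = -35/9, Gamma_uuv = -4739/738, Gamma_uvv = -4208/369, Gamma_vuu = 133/36, Gamma_vuv = 1799/369, Gamma_vvv = 2128/369; accelerations (d^2u/dtau^2, d^2v/dtau^2) = (20801/5904, -99757/23616)


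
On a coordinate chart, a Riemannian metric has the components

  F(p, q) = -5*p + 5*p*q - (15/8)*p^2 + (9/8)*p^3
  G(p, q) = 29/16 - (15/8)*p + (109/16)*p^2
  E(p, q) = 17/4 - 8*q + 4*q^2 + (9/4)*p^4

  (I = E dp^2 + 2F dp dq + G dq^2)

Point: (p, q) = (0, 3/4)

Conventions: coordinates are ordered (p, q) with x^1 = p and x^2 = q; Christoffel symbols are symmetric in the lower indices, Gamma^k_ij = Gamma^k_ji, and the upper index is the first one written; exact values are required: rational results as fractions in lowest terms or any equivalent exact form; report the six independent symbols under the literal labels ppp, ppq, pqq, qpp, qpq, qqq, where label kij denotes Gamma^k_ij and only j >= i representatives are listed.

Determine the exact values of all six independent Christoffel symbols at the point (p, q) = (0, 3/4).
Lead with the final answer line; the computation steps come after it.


Answer: Gamma_ppp = 0, Gamma_ppq = -2, Gamma_pqq = 15/8, Gamma_qpp = -4/29, Gamma_qpq = -15/29, Gamma_qqq = 0

E = 1/2, F = 0, G = 29/16 at the point
E_p = 0, E_q = -2, F_p = -5/4, F_q = 0, G_p = -15/8, G_q = 0
EG - F^2 = 29/32;  g^inv = (32/29) * [[29/16, 0], [0, 1/2]]
first-kind symbols [ij,l] = (1/2)(d_i g_jl + d_j g_il - d_l g_ij): [pp,p] = E_p/2 = 0, [pp,q] = F_p - E_q/2 = -1/4, [pq,p] = E_q/2 = -1, [pq,q] = G_p/2 = -15/16, [qq,p] = F_q - G_p/2 = 15/16, [qq,q] = G_q/2 = 0
Gamma^p_ij = (G*[ij,p] - F*[ij,q])/(EG - F^2), Gamma^q_ij = (E*[ij,q] - F*[ij,p])/(EG - F^2)


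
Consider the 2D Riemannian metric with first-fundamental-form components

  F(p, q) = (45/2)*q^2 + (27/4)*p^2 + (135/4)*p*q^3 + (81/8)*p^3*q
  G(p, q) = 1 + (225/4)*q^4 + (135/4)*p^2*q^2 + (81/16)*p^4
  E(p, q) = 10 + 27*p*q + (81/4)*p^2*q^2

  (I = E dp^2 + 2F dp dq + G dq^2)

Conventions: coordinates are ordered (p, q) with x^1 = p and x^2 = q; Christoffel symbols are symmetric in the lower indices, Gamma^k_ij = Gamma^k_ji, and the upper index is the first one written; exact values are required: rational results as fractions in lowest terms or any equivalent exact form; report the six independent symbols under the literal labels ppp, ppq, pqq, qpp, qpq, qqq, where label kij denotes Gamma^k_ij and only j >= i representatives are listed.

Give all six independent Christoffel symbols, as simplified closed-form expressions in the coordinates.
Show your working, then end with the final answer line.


E = 10 + 27*p*q + (81/4)*p^2*q^2; F = (45/2)*q^2 + (27/4)*p^2 + (135/4)*p*q^3 + (81/8)*p^3*q; G = 1 + (225/4)*q^4 + (135/4)*p^2*q^2 + (81/16)*p^4
Gamma^k_ij = (1/2) g^{kl} (d_i g_jl + d_j g_il - d_l g_ij), with g^inv = (1/(EG-F^2)) [[G, -F], [-F, E]]
first partials: E_p = 27*q + (81/2)*p*q^2, E_q = 27*p + (81/2)*p^2*q, F_p = (27/2)*p + (135/4)*q^3 + (243/8)*p^2*q, F_q = 45*q + (405/4)*p*q^2 + (81/8)*p^3, G_p = (135/2)*p*q^2 + (81/4)*p^3, G_q = 225*q^3 + (135/2)*p^2*q
D = EG - F^2 = 10 + 27*p*q + (225/4)*q^4 + 54*p^2*q^2 + (81/16)*p^4
expanded: Gamma^p_pp = (G E_p - 2F F_p + F E_q)/(2D), Gamma^p_pq = (G E_q - F G_p)/(2D), Gamma^p_qq = (2G F_q - G G_p - F G_q)/(2D), Gamma^q_pp = (2E F_p - E E_q - F E_p)/(2D), Gamma^q_pq = (E G_p - F E_q)/(2D), Gamma^q_qq = (E G_q - 2F F_q + F G_p)/(2D); substitute and cancel common factors

Answer: Gamma_ppp = (324*p*q^2 + 216*q)/(81*p^4 + 864*p^2*q^2 + 432*p*q + 900*q^4 + 160), Gamma_ppq = (324*p^2*q + 216*p)/(81*p^4 + 864*p^2*q^2 + 432*p*q + 900*q^4 + 160), Gamma_pqq = (1080*p*q^2 + 720*q)/(81*p^4 + 864*p^2*q^2 + 432*p*q + 900*q^4 + 160), Gamma_qpp = (162*p^2*q + 540*q^3)/(81*p^4 + 864*p^2*q^2 + 432*p*q + 900*q^4 + 160), Gamma_qpq = (162*p^3 + 540*p*q^2)/(81*p^4 + 864*p^2*q^2 + 432*p*q + 900*q^4 + 160), Gamma_qqq = (540*p^2*q + 1800*q^3)/(81*p^4 + 864*p^2*q^2 + 432*p*q + 900*q^4 + 160)


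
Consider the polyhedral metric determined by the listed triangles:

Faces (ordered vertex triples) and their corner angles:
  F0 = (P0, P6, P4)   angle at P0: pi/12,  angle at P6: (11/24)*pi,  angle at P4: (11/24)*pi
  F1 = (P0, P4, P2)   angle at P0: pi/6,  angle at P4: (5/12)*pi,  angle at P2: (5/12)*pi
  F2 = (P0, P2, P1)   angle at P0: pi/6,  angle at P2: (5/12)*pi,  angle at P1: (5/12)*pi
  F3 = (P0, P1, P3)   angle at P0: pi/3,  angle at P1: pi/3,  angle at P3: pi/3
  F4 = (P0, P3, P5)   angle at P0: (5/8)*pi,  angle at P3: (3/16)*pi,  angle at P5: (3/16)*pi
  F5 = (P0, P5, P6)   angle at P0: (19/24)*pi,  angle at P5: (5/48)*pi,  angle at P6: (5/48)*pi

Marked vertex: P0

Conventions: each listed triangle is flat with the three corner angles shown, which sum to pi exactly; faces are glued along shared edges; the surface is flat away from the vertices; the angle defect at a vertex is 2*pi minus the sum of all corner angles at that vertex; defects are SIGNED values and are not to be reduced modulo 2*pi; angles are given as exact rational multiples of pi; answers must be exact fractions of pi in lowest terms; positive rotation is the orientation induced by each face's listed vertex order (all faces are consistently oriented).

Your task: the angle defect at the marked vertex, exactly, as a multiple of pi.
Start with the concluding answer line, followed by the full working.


Answer: defect(P0) = -pi/6

Sum of corner angles at P0: (13/6)*pi
defect = 2*pi - (13/6)*pi


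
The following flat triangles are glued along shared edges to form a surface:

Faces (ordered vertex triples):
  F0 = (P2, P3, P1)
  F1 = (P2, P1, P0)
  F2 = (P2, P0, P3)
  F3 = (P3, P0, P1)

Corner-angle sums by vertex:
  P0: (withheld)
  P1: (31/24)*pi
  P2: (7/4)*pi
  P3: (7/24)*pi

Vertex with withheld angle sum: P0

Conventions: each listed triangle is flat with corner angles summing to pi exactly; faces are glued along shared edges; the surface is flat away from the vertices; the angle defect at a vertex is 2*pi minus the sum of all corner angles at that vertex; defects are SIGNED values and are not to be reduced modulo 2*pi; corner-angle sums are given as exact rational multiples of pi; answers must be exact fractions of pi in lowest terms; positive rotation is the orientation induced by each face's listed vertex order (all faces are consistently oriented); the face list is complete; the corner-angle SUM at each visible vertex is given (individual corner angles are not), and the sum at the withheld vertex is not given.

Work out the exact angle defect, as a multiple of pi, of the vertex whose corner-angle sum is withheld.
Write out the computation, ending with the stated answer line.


V = 4, E = 6, F = 4; chi = V - E + F = 2
Gauss-Bonnet: total defect = 2*pi*chi = 4*pi; visible defects sum to (8/3)*pi

Answer: defect(P0) = (4/3)*pi


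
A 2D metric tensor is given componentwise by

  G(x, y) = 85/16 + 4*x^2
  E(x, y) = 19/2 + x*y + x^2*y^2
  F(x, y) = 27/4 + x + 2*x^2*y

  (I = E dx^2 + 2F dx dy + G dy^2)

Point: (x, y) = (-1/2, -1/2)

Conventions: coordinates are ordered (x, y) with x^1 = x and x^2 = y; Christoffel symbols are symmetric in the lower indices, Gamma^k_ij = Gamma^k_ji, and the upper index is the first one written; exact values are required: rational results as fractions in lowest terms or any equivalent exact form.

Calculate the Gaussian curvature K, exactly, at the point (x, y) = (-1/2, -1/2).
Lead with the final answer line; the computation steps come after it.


Answer: K = -25600/192589

E = 157/16, F = 6, G = 101/16, EG - F^2 = 6641/256 at the point
E_x = -3/4, E_y = -3/4, F_x = 2, F_y = 1/2, G_x = -4, G_y = 0
E_yy = 1/2, F_xy = -2, G_xx = 8
Compute both Brioschi determinants and normalise by (EG - F^2)^2.
M1 = [[-E_yy/2 + F_xy - G_xx/2, E_x/2, F_x - E_y/2], [F_y - G_x/2, E, F], [G_y/2, F, G]] = [[-25/4, -3/8, 19/8], [5/2, 157/16, 6], [0, 6, 101/16]]; det M1 = -123485/1024
M2 = [[0, E_y/2, G_x/2], [E_y/2, E, F], [G_x/2, F, G]] = [[0, -3/8, -2], [-3/8, 157/16, 6], [-2, 6, 101/16]]; det M2 = -31885/1024
det M1 - det M2 = -5725/64; K = -5725/64 / (6641/256)^2 = -25600/192589


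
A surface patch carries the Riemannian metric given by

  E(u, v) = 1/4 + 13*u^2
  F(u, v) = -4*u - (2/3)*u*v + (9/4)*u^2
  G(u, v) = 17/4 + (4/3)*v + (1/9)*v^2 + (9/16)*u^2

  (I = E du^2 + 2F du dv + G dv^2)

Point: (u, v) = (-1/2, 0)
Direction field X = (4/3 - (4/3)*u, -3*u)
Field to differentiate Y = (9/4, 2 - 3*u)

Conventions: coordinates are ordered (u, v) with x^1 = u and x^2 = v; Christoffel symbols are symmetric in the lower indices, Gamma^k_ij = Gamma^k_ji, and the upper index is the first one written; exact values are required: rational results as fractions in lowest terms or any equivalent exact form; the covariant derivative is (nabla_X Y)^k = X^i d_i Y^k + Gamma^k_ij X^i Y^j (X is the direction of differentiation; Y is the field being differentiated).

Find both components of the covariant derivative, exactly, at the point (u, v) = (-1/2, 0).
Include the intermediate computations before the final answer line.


E = 7/2, F = 41/16, G = 281/64 at the point
E_u = -13, E_v = 0, F_u = -25/4, F_v = 1/3, G_u = -9/16, G_v = 4/3
EG - F^2 = 2253/256;  g^inv = (256/2253) * [[281/64, -41/16], [-41/16, 7/2]]
first-kind symbols [ij,l] = (1/2)(d_i g_jl + d_j g_il - d_l g_ij): [uu,u] = E_u/2 = -13/2, [uu,v] = F_u - E_v/2 = -25/4, [uv,u] = E_v/2 = 0, [uv,v] = G_u/2 = -9/32, [vv,u] = F_v - G_u/2 = 59/96, [vv,v] = G_v/2 = 2/3
Gamma^u_ij = (G*[ij,u] - F*[ij,v])/(EG - F^2), Gamma^v_ij = (E*[ij,v] - F*[ij,u])/(EG - F^2)
Gamma_uuu = -3206/2253, Gamma_uuv = 123/1502, Gamma_uvv = 6083/54072, Gamma_vuu = -1336/2253, Gamma_vuv = -84/751, Gamma_vvv = 1165/13518
X = (2, 3/2), Y = (9/4, 7/2) at the point

Answer: (nabla_X Y)^u = -357829/72096, (nabla_X Y)^v = -169001/18024


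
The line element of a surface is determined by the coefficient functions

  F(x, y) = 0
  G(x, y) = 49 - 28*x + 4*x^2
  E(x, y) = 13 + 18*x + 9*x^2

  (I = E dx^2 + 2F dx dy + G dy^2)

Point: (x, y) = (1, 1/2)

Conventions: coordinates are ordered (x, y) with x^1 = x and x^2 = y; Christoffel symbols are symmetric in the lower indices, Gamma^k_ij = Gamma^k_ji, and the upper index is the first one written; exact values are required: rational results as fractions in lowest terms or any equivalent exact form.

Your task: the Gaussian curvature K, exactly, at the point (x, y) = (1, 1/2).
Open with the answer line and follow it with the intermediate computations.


Answer: K = -9/2000

E = 40, F = 0, G = 25, EG - F^2 = 1000 at the point
E_x = 36, E_y = 0, F_x = 0, F_y = 0, G_x = -20, G_y = 0
E_yy = 0, F_xy = 0, G_xx = 8
Brioschi: K = (det M1 - det M2) / (EG - F^2)^2 with the standard first/second-derivative matrices M1, M2.
M1 = [[-E_yy/2 + F_xy - G_xx/2, E_x/2, F_x - E_y/2], [F_y - G_x/2, E, F], [G_y/2, F, G]] = [[-4, 18, 0], [10, 40, 0], [0, 0, 25]]; det M1 = -8500
M2 = [[0, E_y/2, G_x/2], [E_y/2, E, F], [G_x/2, F, G]] = [[0, 0, -10], [0, 40, 0], [-10, 0, 25]]; det M2 = -4000
det M1 - det M2 = -4500; K = -4500 / (1000)^2 = -9/2000


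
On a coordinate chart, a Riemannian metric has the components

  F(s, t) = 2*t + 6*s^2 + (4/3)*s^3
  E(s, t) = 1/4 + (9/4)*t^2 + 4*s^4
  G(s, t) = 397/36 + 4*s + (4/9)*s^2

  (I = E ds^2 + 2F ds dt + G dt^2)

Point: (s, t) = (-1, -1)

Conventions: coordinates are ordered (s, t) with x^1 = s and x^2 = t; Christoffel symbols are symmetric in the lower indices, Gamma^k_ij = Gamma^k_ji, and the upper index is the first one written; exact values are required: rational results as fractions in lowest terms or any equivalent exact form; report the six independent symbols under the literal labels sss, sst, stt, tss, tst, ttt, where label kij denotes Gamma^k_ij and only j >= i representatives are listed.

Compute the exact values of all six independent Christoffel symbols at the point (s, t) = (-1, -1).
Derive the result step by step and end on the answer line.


E = 13/2, F = 8/3, G = 269/36 at the point
E_s = -16, E_t = -9/2, F_s = -8, F_t = 2, G_s = 28/9, G_t = 0
EG - F^2 = 995/24;  g^inv = (24/995) * [[269/36, -8/3], [-8/3, 13/2]]
first-kind symbols [ij,l] = (1/2)(d_i g_jl + d_j g_il - d_l g_ij): [ss,s] = E_s/2 = -8, [ss,t] = F_s - E_t/2 = -23/4, [st,s] = E_t/2 = -9/4, [st,t] = G_s/2 = 14/9, [tt,s] = F_t - G_s/2 = 4/9, [tt,t] = G_t/2 = 0
Gamma^s_ij = (G*[ij,s] - F*[ij,t])/(EG - F^2), Gamma^t_ij = (E*[ij,t] - F*[ij,s])/(EG - F^2)

Answer: Gamma_sss = -640/597, Gamma_sst = -1811/3582, Gamma_stt = 2152/26865, Gamma_tss = -77/199, Gamma_tst = 232/597, Gamma_ttt = -256/8955


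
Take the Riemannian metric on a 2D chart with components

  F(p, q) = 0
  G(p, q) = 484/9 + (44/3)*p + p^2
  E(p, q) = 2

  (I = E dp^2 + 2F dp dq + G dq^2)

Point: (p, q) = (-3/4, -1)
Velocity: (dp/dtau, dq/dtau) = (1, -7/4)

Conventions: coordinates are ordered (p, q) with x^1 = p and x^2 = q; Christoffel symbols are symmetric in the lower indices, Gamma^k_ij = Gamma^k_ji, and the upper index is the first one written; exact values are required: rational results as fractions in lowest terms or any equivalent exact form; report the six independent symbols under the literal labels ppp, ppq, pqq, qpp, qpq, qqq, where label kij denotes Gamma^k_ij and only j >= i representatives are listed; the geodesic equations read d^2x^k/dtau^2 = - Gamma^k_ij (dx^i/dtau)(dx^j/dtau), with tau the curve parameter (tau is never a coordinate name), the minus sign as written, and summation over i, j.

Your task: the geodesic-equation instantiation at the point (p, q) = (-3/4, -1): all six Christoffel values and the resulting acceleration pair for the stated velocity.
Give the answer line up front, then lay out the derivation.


Answer: Gamma_ppp = 0, Gamma_ppq = 0, Gamma_pqq = -79/24, Gamma_qpp = 0, Gamma_qpq = 12/79, Gamma_qqq = 0; accelerations (d^2p/dtau^2, d^2q/dtau^2) = (3871/384, 42/79)

E = 2, F = 0, G = 6241/144 at the point
E_p = 0, E_q = 0, F_p = 0, F_q = 0, G_p = 79/6, G_q = 0
EG - F^2 = 6241/72;  g^inv = (72/6241) * [[6241/144, 0], [0, 2]]
first-kind symbols [ij,l] = (1/2)(d_i g_jl + d_j g_il - d_l g_ij): [pp,p] = E_p/2 = 0, [pp,q] = F_p - E_q/2 = 0, [pq,p] = E_q/2 = 0, [pq,q] = G_p/2 = 79/12, [qq,p] = F_q - G_p/2 = -79/12, [qq,q] = G_q/2 = 0
Gamma^p_ij = (G*[ij,p] - F*[ij,q])/(EG - F^2), Gamma^q_ij = (E*[ij,q] - F*[ij,p])/(EG - F^2)
Gamma_ppp = 0, Gamma_ppq = 0, Gamma_pqq = -79/24, Gamma_qpp = 0, Gamma_qpq = 12/79, Gamma_qqq = 0
d^2p/dtau^2 = -(Gamma_ppp*(1)^2 + 2*Gamma_ppq*(1)*(-7/4) + Gamma_pqq*(-7/4)^2) = 3871/384
d^2q/dtau^2 = -(Gamma_qpp*(1)^2 + 2*Gamma_qpq*(1)*(-7/4) + Gamma_qqq*(-7/4)^2) = 42/79


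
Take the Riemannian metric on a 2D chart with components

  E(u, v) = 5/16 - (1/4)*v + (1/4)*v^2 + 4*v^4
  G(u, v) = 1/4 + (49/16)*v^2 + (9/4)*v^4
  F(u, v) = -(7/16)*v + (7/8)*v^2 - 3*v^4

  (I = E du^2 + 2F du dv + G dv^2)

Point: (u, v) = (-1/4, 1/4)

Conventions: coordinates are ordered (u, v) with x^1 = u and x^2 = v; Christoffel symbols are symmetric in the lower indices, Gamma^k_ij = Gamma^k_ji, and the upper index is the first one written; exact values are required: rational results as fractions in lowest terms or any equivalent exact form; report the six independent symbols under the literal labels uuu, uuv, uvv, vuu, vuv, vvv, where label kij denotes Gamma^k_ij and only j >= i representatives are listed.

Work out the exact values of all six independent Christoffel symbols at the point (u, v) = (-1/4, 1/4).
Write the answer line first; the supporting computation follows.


Answer: Gamma_uuu = -272/8009, Gamma_uuv = 1844/8009, Gamma_uvv = -1894/8009, Gamma_vuu = -1152/8009, Gamma_vuv = 272/8009, Gamma_vvv = 14592/8009

E = 9/32, F = -17/256, G = 461/1024 at the point
E_u = 0, E_v = 1/8, F_u = 0, F_v = -3/16, G_u = 0, G_v = 107/64
EG - F^2 = 8009/65536;  g^inv = (65536/8009) * [[461/1024, 17/256], [17/256, 9/32]]
first-kind symbols [ij,l] = (1/2)(d_i g_jl + d_j g_il - d_l g_ij): [uu,u] = E_u/2 = 0, [uu,v] = F_u - E_v/2 = -1/16, [uv,u] = E_v/2 = 1/16, [uv,v] = G_u/2 = 0, [vv,u] = F_v - G_u/2 = -3/16, [vv,v] = G_v/2 = 107/128
Gamma^u_ij = (G*[ij,u] - F*[ij,v])/(EG - F^2), Gamma^v_ij = (E*[ij,v] - F*[ij,u])/(EG - F^2)


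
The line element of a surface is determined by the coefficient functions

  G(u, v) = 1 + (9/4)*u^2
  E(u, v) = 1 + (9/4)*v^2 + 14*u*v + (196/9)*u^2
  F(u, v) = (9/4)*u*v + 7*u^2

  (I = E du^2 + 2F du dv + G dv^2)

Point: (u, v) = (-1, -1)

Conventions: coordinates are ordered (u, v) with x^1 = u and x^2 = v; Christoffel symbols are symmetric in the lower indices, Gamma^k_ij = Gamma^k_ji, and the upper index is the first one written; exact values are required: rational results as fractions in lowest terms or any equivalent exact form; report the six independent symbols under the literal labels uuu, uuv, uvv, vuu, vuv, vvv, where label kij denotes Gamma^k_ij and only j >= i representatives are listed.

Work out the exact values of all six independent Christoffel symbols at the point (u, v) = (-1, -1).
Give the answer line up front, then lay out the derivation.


Answer: Gamma_uuu = -518/743, Gamma_uuv = -333/1486, Gamma_uvv = 0, Gamma_vuu = -126/743, Gamma_vuv = -81/1486, Gamma_vvv = 0

E = 1405/36, F = 37/4, G = 13/4 at the point
E_u = -518/9, E_v = -37/2, F_u = -65/4, F_v = -9/4, G_u = -9/2, G_v = 0
EG - F^2 = 743/18;  g^inv = (18/743) * [[13/4, -37/4], [-37/4, 1405/36]]
first-kind symbols [ij,l] = (1/2)(d_i g_jl + d_j g_il - d_l g_ij): [uu,u] = E_u/2 = -259/9, [uu,v] = F_u - E_v/2 = -7, [uv,u] = E_v/2 = -37/4, [uv,v] = G_u/2 = -9/4, [vv,u] = F_v - G_u/2 = 0, [vv,v] = G_v/2 = 0
Gamma^u_ij = (G*[ij,u] - F*[ij,v])/(EG - F^2), Gamma^v_ij = (E*[ij,v] - F*[ij,u])/(EG - F^2)


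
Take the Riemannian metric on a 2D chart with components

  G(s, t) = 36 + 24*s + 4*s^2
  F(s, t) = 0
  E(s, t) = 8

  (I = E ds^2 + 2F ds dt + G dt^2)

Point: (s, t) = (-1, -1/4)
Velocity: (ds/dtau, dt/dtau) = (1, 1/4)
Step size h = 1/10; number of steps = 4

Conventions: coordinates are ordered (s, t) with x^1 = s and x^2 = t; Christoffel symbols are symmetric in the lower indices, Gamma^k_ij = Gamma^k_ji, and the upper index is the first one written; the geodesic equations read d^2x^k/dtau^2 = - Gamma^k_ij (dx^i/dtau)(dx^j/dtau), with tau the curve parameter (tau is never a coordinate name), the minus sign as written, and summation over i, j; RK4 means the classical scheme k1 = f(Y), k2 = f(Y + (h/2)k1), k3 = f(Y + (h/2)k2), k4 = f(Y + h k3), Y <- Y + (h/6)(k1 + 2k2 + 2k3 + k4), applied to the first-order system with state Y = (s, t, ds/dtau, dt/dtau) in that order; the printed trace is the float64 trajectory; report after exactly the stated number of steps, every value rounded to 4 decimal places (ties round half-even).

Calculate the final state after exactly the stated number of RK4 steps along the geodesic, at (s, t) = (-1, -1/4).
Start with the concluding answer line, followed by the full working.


Answer: s = -0.5958, t = -0.1668, ds/dtau = 1.0191, dt/dtau = 0.1730

f(Y) = (ds/dtau, dt/dtau, -Gamma^s_ij Y'^i Y'^j, -Gamma^t_ij Y'^i Y'^j) with the Gammas evaluated at the stage position; h = 0.100000; intermediate values shown to 6 dp
step 0: s = -1.0000, t = -0.2500, ds/dtau = 1.0000, dt/dtau = 0.2500
step 1:
  k1: at (s, t) = (-1.000000, -0.250000), (ds/dtau, dt/dtau) = (1.000000, 0.250000); Gamma_sss = 0.000000, Gamma_sst = 0.000000, Gamma_stt = -1.000000, Gamma_tss = 0.000000, Gamma_tst = 0.500000, Gamma_ttt = 0.000000; k1 = (1.000000, 0.250000, 0.062500, -0.250000)
  k2: at (s, t) = (-0.950000, -0.237500), (ds/dtau, dt/dtau) = (1.003125, 0.237500); Gamma_sss = 0.000000, Gamma_sst = 0.000000, Gamma_stt = -1.025000, Gamma_tss = 0.000000, Gamma_tst = 0.487805, Gamma_ttt = 0.000000; k2 = (1.003125, 0.237500, 0.057816, -0.232431)
  k3: at (s, t) = (-0.949844, -0.238125), (ds/dtau, dt/dtau) = (1.002891, 0.238378); Gamma_sss = 0.000000, Gamma_sst = 0.000000, Gamma_stt = -1.025078, Gamma_tss = 0.000000, Gamma_tst = 0.487768, Gamma_ttt = 0.000000; k3 = (1.002891, 0.238378, 0.058249, -0.233219)
  k4: at (s, t) = (-0.899711, -0.226162), (ds/dtau, dt/dtau) = (1.005825, 0.226678); Gamma_sss = 0.000000, Gamma_sst = 0.000000, Gamma_stt = -1.050145, Gamma_tss = 0.000000, Gamma_tst = 0.476125, Gamma_ttt = 0.000000; k4 = (1.005825, 0.226678, 0.053960, -0.217112)
  Y <- Y + (h/6)(k1 + 2k2 + 2k3 + k4): s = -0.8997, t = -0.2262, ds/dtau = 1.0058, dt/dtau = 0.2267
step 2:
  k1: at (s, t) = (-0.899702, -0.226193), (ds/dtau, dt/dtau) = (1.005810, 0.226693); Gamma_sss = 0.000000, Gamma_sst = 0.000000, Gamma_stt = -1.050149, Gamma_tss = 0.000000, Gamma_tst = 0.476123, Gamma_ttt = 0.000000; k1 = (1.005810, 0.226693, 0.053967, -0.217122)
  k2: at (s, t) = (-0.849412, -0.214858), (ds/dtau, dt/dtau) = (1.008508, 0.215837); Gamma_sss = 0.000000, Gamma_sst = 0.000000, Gamma_stt = -1.075294, Gamma_tss = 0.000000, Gamma_tst = 0.464989, Gamma_ttt = 0.000000; k2 = (1.008508, 0.215837, 0.050093, -0.202432)
  k3: at (s, t) = (-0.849277, -0.215401), (ds/dtau, dt/dtau) = (1.008315, 0.216572); Gamma_sss = 0.000000, Gamma_sst = 0.000000, Gamma_stt = -1.075362, Gamma_tss = 0.000000, Gamma_tst = 0.464960, Gamma_ttt = 0.000000; k3 = (1.008315, 0.216572, 0.050438, -0.203069)
  k4: at (s, t) = (-0.798871, -0.204536), (ds/dtau, dt/dtau) = (1.010854, 0.206386); Gamma_sss = 0.000000, Gamma_sst = 0.000000, Gamma_stt = -1.100565, Gamma_tss = 0.000000, Gamma_tst = 0.454312, Gamma_ttt = 0.000000; k4 = (1.010854, 0.206386, 0.046879, -0.189563)
  Y <- Y + (h/6)(k1 + 2k2 + 2k3 + k4): s = -0.7989, t = -0.2046, ds/dtau = 1.0108, dt/dtau = 0.2064
step 3:
  k1: at (s, t) = (-0.798864, -0.204561), (ds/dtau, dt/dtau) = (1.010842, 0.206398); Gamma_sss = 0.000000, Gamma_sst = 0.000000, Gamma_stt = -1.100568, Gamma_tss = 0.000000, Gamma_tst = 0.454311, Gamma_ttt = 0.000000; k1 = (1.010842, 0.206398, 0.046885, -0.189571)
  k2: at (s, t) = (-0.748322, -0.194241), (ds/dtau, dt/dtau) = (1.013186, 0.196920); Gamma_sss = 0.000000, Gamma_sst = 0.000000, Gamma_stt = -1.125839, Gamma_tss = 0.000000, Gamma_tst = 0.444113, Gamma_ttt = 0.000000; k2 = (1.013186, 0.196920, 0.043657, -0.177216)
  k3: at (s, t) = (-0.748205, -0.194715), (ds/dtau, dt/dtau) = (1.013025, 0.197538); Gamma_sss = 0.000000, Gamma_sst = 0.000000, Gamma_stt = -1.125898, Gamma_tss = 0.000000, Gamma_tst = 0.444090, Gamma_ttt = 0.000000; k3 = (1.013025, 0.197538, 0.043934, -0.177734)
  k4: at (s, t) = (-0.697561, -0.184807), (ds/dtau, dt/dtau) = (1.015235, 0.188625); Gamma_sss = 0.000000, Gamma_sst = 0.000000, Gamma_stt = -1.151219, Gamma_tss = 0.000000, Gamma_tst = 0.434322, Gamma_ttt = 0.000000; k4 = (1.015235, 0.188625, 0.040960, -0.166344)
  Y <- Y + (h/6)(k1 + 2k2 + 2k3 + k4): s = -0.6976, t = -0.1848, ds/dtau = 1.0152, dt/dtau = 0.1886
step 4:
  k1: at (s, t) = (-0.697556, -0.184829), (ds/dtau, dt/dtau) = (1.015225, 0.188635); Gamma_sss = 0.000000, Gamma_sst = 0.000000, Gamma_stt = -1.151222, Gamma_tss = 0.000000, Gamma_tst = 0.434321, Gamma_ttt = 0.000000; k1 = (1.015225, 0.188635, 0.040964, -0.166351)
  k2: at (s, t) = (-0.646794, -0.175397), (ds/dtau, dt/dtau) = (1.017274, 0.180317); Gamma_sss = 0.000000, Gamma_sst = 0.000000, Gamma_stt = -1.176603, Gamma_tss = 0.000000, Gamma_tst = 0.424952, Gamma_ttt = 0.000000; k2 = (1.017274, 0.180317, 0.038256, -0.155900)
  k3: at (s, t) = (-0.646692, -0.175813), (ds/dtau, dt/dtau) = (1.017138, 0.180840); Gamma_sss = 0.000000, Gamma_sst = 0.000000, Gamma_stt = -1.176654, Gamma_tss = 0.000000, Gamma_tst = 0.424934, Gamma_ttt = 0.000000; k3 = (1.017138, 0.180840, 0.038480, -0.156324)
  k4: at (s, t) = (-0.595842, -0.166745), (ds/dtau, dt/dtau) = (1.019073, 0.173002); Gamma_sss = 0.000000, Gamma_sst = 0.000000, Gamma_stt = -1.202079, Gamma_tss = 0.000000, Gamma_tst = 0.415946, Gamma_ttt = 0.000000; k4 = (1.019073, 0.173002, 0.035978, -0.146664)
  Y <- Y + (h/6)(k1 + 2k2 + 2k3 + k4): s = -0.5958, t = -0.1668, ds/dtau = 1.0191, dt/dtau = 0.1730
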